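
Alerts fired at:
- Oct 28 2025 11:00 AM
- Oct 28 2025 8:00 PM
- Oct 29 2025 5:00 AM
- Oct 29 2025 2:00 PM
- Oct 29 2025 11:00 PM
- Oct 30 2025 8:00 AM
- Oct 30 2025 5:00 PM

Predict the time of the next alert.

Oct 31 2025 2:00 AM

Spacing: 9, 9, 9, 9, 9, 9 h — constant 9 h.
Oct 30 2025 5:00 PM + 9 h = Oct 31 2025 2:00 AM.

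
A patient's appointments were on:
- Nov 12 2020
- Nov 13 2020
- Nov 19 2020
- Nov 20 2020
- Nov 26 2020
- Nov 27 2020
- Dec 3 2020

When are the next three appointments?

Every event lands on a Thursday or Friday (gaps cycle 1, 6, 1, 6, 1, 6).
So the schedule is: every Thursday and Friday.
Next Friday: Dec 4 2020.
Next Thursday: Dec 10 2020.
The following Friday is Dec 11 2020.

Dec 4 2020, Dec 10 2020, Dec 11 2020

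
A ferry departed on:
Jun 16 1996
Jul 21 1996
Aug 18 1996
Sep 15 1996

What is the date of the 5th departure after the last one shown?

Feb 16 1997

All dates are Sundays, 35, 28, 28 days apart.
Specifically, the 3rd Sunday of each month.
3rd Sunday of October 1996: Oct 20 1996.
3rd Sunday of November 1996: Nov 17 1996.
3rd Sunday of December 1996: Dec 15 1996.
3rd Sunday of January 1997: Jan 19 1997.
3rd Sunday of February 1997: Feb 16 1997.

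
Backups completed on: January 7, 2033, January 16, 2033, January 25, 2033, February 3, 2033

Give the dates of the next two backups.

Every event comes 9 days after the last (9, 9, 9).
February 3, 2033 + 9 days = February 12, 2033.
February 12, 2033 + 9 days = February 21, 2033.

February 12, 2033; February 21, 2033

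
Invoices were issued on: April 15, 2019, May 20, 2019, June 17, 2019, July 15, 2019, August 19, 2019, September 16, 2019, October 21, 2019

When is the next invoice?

These are Mondays at 28- or 35-day spacing (35, 28, 28, 35, 28, 35).
The pattern: 3rd Monday of the month.
3rd Monday of November 2019: November 18, 2019.

November 18, 2019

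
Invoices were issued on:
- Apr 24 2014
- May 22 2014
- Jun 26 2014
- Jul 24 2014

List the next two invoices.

Aug 28 2014, Sep 25 2014

Gaps: 28, 35, 28 days — a mix of 28 and 35. Every date is a Thursday.
Each is the 4th Thursday of its month.
4th Thursday of August 2014: Aug 28 2014.
September 2014 — 4th Thursday is Sep 25 2014.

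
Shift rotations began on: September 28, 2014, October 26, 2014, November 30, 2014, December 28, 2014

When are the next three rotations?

All Sundays; the gaps (28, 35, 28) vary with month length.
This is the last Sunday of each month.
January 2015 ends with Sunday January 25, 2015.
February 2015 ends with Sunday February 22, 2015.
Last Sunday of March 2015: March 29, 2015.

January 25, 2015; February 22, 2015; March 29, 2015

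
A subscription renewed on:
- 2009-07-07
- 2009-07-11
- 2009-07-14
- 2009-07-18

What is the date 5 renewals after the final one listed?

2009-08-04

Every event lands on a Tuesday or Saturday (gaps cycle 4, 3, 4).
So the schedule is: every Tuesday and Saturday.
The following Tuesday is 2009-07-21.
Next Saturday: 2009-07-25.
The following Tuesday is 2009-07-28.
Next Saturday: 2009-08-01.
Next Tuesday: 2009-08-04.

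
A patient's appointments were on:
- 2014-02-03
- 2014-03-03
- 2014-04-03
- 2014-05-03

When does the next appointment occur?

The day-of-month is always 3 (28, 31, 30 days between events).
So this recurs on the 3rd of each month.
Next: June 2014 → 2014-06-03.

2014-06-03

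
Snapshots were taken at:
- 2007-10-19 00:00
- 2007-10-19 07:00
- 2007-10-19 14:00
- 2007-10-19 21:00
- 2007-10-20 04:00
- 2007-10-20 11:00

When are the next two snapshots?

2007-10-20 18:00, 2007-10-21 01:00

The interval is a steady 7 hours (7, 7, 7, 7, 7).
2007-10-20 11:00 + 7 h = 2007-10-20 18:00.
2007-10-20 18:00 + 7 h = 2007-10-21 01:00.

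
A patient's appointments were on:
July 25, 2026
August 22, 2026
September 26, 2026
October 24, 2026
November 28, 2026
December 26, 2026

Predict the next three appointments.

January 23, 2027; February 27, 2027; March 27, 2027

All dates are Saturdays, 28, 35, 28, 35, 28 days apart.
Specifically, the 4th Saturday of each month.
4th Saturday of January 2027: January 23, 2027.
February 2027 — 4th Saturday is February 27, 2027.
4th Saturday of March 2027: March 27, 2027.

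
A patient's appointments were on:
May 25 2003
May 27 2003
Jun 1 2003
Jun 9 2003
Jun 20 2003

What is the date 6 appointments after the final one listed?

Intervals are 2, 5, 8, 11 days — an arithmetic progression with common difference 3.
Next gap: 14 days. Jun 20 2003 + 14 days = Jul 4 2003.
Next gap: 17 days. Jul 4 2003 + 17 days = Jul 21 2003.
Next gap: 20 days. Jul 21 2003 + 20 days = Aug 10 2003.
Next gap: 23 days. Aug 10 2003 + 23 days = Sep 2 2003.
Next gap: 26 days. Sep 2 2003 + 26 days = Sep 28 2003.
Next gap: 29 days. Sep 28 2003 + 29 days = Oct 27 2003.

Oct 27 2003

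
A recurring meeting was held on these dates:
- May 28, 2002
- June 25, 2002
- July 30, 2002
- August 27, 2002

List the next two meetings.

All Tuesdays; the gaps (28, 35, 28) vary with month length.
This is the last Tuesday of each month.
September 2002 ends with Tuesday September 24, 2002.
October 2002 ends with Tuesday October 29, 2002.

September 24, 2002; October 29, 2002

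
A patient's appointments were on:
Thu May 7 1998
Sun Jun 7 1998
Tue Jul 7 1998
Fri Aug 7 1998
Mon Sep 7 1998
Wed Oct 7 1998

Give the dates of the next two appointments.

Each date is the 7th; the gaps (31, 30, 31, 31, 30) track the month lengths.
The rule is the 7th of each month.
Next: November 1998 → Sat Nov 7 1998.
December 1998: Mon Dec 7 1998.

Sat Nov 7 1998, Mon Dec 7 1998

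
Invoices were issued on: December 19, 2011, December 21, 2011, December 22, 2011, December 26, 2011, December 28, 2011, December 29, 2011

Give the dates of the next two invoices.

Gaps: 2, 1, 4, 2, 1 days — not constant, but cyclic with period 3.
The events fall on every Monday, Wednesday and Thursday.
Next Monday: January 2, 2012.
The following Wednesday is January 4, 2012.

January 2, 2012; January 4, 2012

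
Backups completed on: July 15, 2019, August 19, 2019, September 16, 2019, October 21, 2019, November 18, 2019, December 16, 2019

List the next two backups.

January 20, 2020; February 17, 2020

All dates are Mondays, 35, 28, 35, 28, 28 days apart.
Specifically, the 3rd Monday of each month.
3rd Monday of January 2020: January 20, 2020.
February 2020 — 3rd Monday is February 17, 2020.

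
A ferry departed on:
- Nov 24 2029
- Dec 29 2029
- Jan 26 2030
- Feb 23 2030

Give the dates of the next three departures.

These are Saturdays with 35, 28, 28-day gaps.
Each is the final Saturday of its month — Dec 29 2029 is past the 28th, so '4th Saturday' doesn't fit.
March 2030 ends with Saturday Mar 30 2030.
April 2030 ends with Saturday Apr 27 2030.
May 2030 ends with Saturday May 25 2030.

Mar 30 2030, Apr 27 2030, May 25 2030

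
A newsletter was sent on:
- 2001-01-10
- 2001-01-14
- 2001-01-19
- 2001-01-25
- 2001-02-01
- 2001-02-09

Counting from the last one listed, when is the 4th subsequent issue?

Gaps: 4, 5, 6, 7, 8 days — each gap is 1 larger than the previous one.
Next gap: 9 days. 2001-02-09 + 9 days = 2001-02-18.
Next gap: 10 days. 2001-02-18 + 10 days = 2001-02-28.
Next gap: 11 days. 2001-02-28 + 11 days = 2001-03-11.
Next gap: 12 days. 2001-03-11 + 12 days = 2001-03-23.

2001-03-23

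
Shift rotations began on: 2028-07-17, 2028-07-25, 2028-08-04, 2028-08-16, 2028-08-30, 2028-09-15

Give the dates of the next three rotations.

Gaps: 8, 10, 12, 14, 16 days — each gap is 2 larger than the previous one.
Next gap: 18 days. 2028-09-15 + 18 days = 2028-10-03.
Next gap: 20 days. 2028-10-03 + 20 days = 2028-10-23.
Next gap: 22 days. 2028-10-23 + 22 days = 2028-11-14.

2028-10-03, 2028-10-23, 2028-11-14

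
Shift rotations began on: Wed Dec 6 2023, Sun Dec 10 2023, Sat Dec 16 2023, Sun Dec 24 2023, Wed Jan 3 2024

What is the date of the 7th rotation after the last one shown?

Wed May 8 2024

The spacing grows by 2 each time: 4, 6, 8, 10 days.
Next gap: 12 days. Wed Jan 3 2024 + 12 days = Mon Jan 15 2024.
Next gap: 14 days. Mon Jan 15 2024 + 14 days = Mon Jan 29 2024.
Next gap: 16 days. Mon Jan 29 2024 + 16 days = Wed Feb 14 2024.
Next gap: 18 days. Wed Feb 14 2024 + 18 days = Sun Mar 3 2024.
Next gap: 20 days. Sun Mar 3 2024 + 20 days = Sat Mar 23 2024.
Next gap: 22 days. Sat Mar 23 2024 + 22 days = Sun Apr 14 2024.
Next gap: 24 days. Sun Apr 14 2024 + 24 days = Wed May 8 2024.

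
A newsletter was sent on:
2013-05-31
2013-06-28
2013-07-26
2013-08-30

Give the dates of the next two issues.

All Fridays; the gaps (28, 28, 35) vary with month length.
This is the last Friday of each month.
September 2013 ends with Friday 2013-09-27.
October 2013 ends with Friday 2013-10-25.

2013-09-27, 2013-10-25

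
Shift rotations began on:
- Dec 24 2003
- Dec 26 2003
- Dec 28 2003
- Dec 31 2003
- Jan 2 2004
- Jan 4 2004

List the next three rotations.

Jan 7 2004, Jan 9 2004, Jan 11 2004

The gap pattern 2, 2, 3, 2, 2 repeats every 3 events.
These are the Wednesdays, Fridays and Sundays of each week.
The following Wednesday is Jan 7 2004.
The following Friday is Jan 9 2004.
Next Sunday: Jan 11 2004.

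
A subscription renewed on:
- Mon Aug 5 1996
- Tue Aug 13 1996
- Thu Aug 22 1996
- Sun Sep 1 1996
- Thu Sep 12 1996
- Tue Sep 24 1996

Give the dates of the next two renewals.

The spacing grows by 1 each time: 8, 9, 10, 11, 12 days.
Next gap: 13 days. Tue Sep 24 1996 + 13 days = Mon Oct 7 1996.
Next gap: 14 days. Mon Oct 7 1996 + 14 days = Mon Oct 21 1996.

Mon Oct 7 1996, Mon Oct 21 1996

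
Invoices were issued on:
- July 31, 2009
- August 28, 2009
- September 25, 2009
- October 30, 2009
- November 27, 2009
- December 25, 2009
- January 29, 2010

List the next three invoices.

Every date is a Friday; gaps 28, 28, 35, 28, 28, 35 days.
Each is the last Friday of its month (at least one falls on the 29th or later, ruling out '4th Friday').
Last Friday of February 2010: February 26, 2010.
March 2010 ends with Friday March 26, 2010.
April 2010 ends with Friday April 30, 2010.

February 26, 2010; March 26, 2010; April 30, 2010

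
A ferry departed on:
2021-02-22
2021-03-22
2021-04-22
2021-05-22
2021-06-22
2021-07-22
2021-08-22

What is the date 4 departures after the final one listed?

The day-of-month is always 22 (28, 31, 30, 31, 30, 31 days between events).
So this recurs on the 22nd of each month.
September 2021: 2021-09-22.
Next: October 2021 → 2021-10-22.
Next: November 2021 → 2021-11-22.
Next: December 2021 → 2021-12-22.

2021-12-22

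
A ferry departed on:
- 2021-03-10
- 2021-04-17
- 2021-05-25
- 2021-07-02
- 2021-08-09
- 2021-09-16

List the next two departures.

2021-10-24, 2021-12-01

The spacing is 38, 38, 38, 38, 38 days — always 38 days.
2021-09-16 + 38 days = 2021-10-24.
2021-10-24 + 38 days = 2021-12-01.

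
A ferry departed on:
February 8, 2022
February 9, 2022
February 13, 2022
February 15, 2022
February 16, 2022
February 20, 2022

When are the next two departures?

February 22, 2022; February 23, 2022

Every event lands on a Tuesday or Wednesday or Sunday (gaps cycle 1, 4, 2, 1, 4).
So the schedule is: every Tuesday, Wednesday and Sunday.
Next Tuesday: February 22, 2022.
Next Wednesday: February 23, 2022.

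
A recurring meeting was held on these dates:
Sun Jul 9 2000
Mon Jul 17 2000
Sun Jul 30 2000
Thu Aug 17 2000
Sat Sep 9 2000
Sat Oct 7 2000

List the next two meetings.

Gaps: 8, 13, 18, 23, 28 days — each gap is 5 larger than the previous one.
Next gap: 33 days. Sat Oct 7 2000 + 33 days = Thu Nov 9 2000.
Next gap: 38 days. Thu Nov 9 2000 + 38 days = Sun Dec 17 2000.

Thu Nov 9 2000, Sun Dec 17 2000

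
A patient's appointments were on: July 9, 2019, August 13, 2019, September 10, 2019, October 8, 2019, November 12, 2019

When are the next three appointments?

These are Tuesdays at 28- or 35-day spacing (35, 28, 28, 35).
The pattern: 2nd Tuesday of the month.
2nd Tuesday of December 2019: December 10, 2019.
January 2020 — 2nd Tuesday is January 14, 2020.
2nd Tuesday of February 2020: February 11, 2020.

December 10, 2019; January 14, 2020; February 11, 2020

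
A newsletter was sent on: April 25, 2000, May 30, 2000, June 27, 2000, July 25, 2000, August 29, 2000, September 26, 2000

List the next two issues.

October 31, 2000; November 28, 2000

Every date is a Tuesday; gaps 35, 28, 28, 35, 28 days.
Each is the last Tuesday of its month (at least one falls on the 29th or later, ruling out '4th Tuesday').
Last Tuesday of October 2000: October 31, 2000.
Last Tuesday of November 2000: November 28, 2000.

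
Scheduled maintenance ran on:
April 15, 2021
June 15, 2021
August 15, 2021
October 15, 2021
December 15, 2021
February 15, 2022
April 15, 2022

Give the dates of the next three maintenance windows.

June 15, 2022; August 15, 2022; October 15, 2022

Each date is the 15th; the gaps (61, 61, 61, 61, 62, 59) track the month lengths.
The rule is the 15th of every 2 months.
June 2022: June 15, 2022.
August 2022: August 15, 2022.
Next: October 2022 → October 15, 2022.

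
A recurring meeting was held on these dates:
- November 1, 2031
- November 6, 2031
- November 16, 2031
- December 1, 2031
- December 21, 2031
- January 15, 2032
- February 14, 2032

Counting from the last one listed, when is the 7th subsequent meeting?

January 29, 2033

Intervals are 5, 10, 15, 20, 25, 30 days — an arithmetic progression with common difference 5.
Next gap: 35 days. February 14, 2032 + 35 days = March 20, 2032.
Next gap: 40 days. March 20, 2032 + 40 days = April 29, 2032.
Next gap: 45 days. April 29, 2032 + 45 days = June 13, 2032.
Next gap: 50 days. June 13, 2032 + 50 days = August 2, 2032.
Next gap: 55 days. August 2, 2032 + 55 days = September 26, 2032.
Next gap: 60 days. September 26, 2032 + 60 days = November 25, 2032.
Next gap: 65 days. November 25, 2032 + 65 days = January 29, 2033.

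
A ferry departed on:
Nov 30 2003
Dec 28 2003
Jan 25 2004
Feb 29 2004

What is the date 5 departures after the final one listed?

Jul 25 2004

All Sundays; the gaps (28, 28, 35) vary with month length.
This is the last Sunday of each month.
Last Sunday of March 2004: Mar 28 2004.
April 2004 ends with Sunday Apr 25 2004.
Last Sunday of May 2004: May 30 2004.
Last Sunday of June 2004: Jun 27 2004.
July 2004 ends with Sunday Jul 25 2004.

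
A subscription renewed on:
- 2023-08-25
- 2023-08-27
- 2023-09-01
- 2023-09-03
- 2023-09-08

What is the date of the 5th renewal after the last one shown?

2023-09-24

Every event lands on a Friday or Sunday (gaps cycle 2, 5, 2, 5).
So the schedule is: every Friday and Sunday.
The following Sunday is 2023-09-10.
The following Friday is 2023-09-15.
The following Sunday is 2023-09-17.
The following Friday is 2023-09-22.
The following Sunday is 2023-09-24.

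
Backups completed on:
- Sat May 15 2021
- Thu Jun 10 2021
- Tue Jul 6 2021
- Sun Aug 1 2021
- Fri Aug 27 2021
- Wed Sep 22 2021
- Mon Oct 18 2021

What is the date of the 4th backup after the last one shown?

Sun Jan 30 2022

Every event comes 26 days after the last (26, 26, 26, 26, 26, 26).
Mon Oct 18 2021 + 26 days = Sat Nov 13 2021.
Sat Nov 13 2021 + 26 days = Thu Dec 9 2021.
Thu Dec 9 2021 + 26 days = Tue Jan 4 2022.
Tue Jan 4 2022 + 26 days = Sun Jan 30 2022.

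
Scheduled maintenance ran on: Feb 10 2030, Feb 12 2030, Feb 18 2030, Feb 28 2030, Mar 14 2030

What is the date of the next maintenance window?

Apr 1 2030

Gaps: 2, 6, 10, 14 days — each gap is 4 larger than the previous one.
Next gap: 18 days. Mar 14 2030 + 18 days = Apr 1 2030.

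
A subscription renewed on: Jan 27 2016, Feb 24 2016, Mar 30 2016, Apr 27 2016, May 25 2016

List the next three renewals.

Jun 29 2016, Jul 27 2016, Aug 31 2016

These are Wednesdays with 28, 35, 28, 28-day gaps.
Each is the final Wednesday of its month — Mar 30 2016 is past the 28th, so '4th Wednesday' doesn't fit.
Last Wednesday of June 2016: Jun 29 2016.
July 2016 ends with Wednesday Jul 27 2016.
Last Wednesday of August 2016: Aug 31 2016.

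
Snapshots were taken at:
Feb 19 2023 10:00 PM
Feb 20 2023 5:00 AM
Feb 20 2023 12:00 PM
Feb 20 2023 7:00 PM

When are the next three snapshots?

The interval is a steady 7 hours (7, 7, 7).
Feb 20 2023 7:00 PM + 7 h = Feb 21 2023 2:00 AM.
Feb 21 2023 2:00 AM + 7 h = Feb 21 2023 9:00 AM.
Feb 21 2023 9:00 AM + 7 h = Feb 21 2023 4:00 PM.

Feb 21 2023 2:00 AM, Feb 21 2023 9:00 AM, Feb 21 2023 4:00 PM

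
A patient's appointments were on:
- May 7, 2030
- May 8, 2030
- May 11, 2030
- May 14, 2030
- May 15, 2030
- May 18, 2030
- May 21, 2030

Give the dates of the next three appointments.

May 22, 2030; May 25, 2030; May 28, 2030

Gaps: 1, 3, 3, 1, 3, 3 days — not constant, but cyclic with period 3.
The events fall on every Tuesday, Wednesday and Saturday.
Next Wednesday: May 22, 2030.
Next Saturday: May 25, 2030.
The following Tuesday is May 28, 2030.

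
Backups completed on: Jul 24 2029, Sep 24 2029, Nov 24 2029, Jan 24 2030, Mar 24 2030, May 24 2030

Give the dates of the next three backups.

Jul 24 2030, Sep 24 2030, Nov 24 2030

Each date is the 24th; the gaps (62, 61, 61, 59, 61) track the month lengths.
The rule is the 24th of every 2 months.
Next: July 2030 → Jul 24 2030.
Next: September 2030 → Sep 24 2030.
November 2030: Nov 24 2030.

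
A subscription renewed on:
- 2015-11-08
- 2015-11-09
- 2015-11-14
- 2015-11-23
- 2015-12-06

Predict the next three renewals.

The spacing grows by 4 each time: 1, 5, 9, 13 days.
Next gap: 17 days. 2015-12-06 + 17 days = 2015-12-23.
Next gap: 21 days. 2015-12-23 + 21 days = 2016-01-13.
Next gap: 25 days. 2016-01-13 + 25 days = 2016-02-07.

2015-12-23, 2016-01-13, 2016-02-07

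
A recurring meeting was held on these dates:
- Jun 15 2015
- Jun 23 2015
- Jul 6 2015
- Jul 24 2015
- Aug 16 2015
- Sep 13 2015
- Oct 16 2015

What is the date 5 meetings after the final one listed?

Jun 12 2016

Intervals are 8, 13, 18, 23, 28, 33 days — an arithmetic progression with common difference 5.
Next gap: 38 days. Oct 16 2015 + 38 days = Nov 23 2015.
Next gap: 43 days. Nov 23 2015 + 43 days = Jan 5 2016.
Next gap: 48 days. Jan 5 2016 + 48 days = Feb 22 2016.
Next gap: 53 days. Feb 22 2016 + 53 days = Apr 15 2016.
Next gap: 58 days. Apr 15 2016 + 58 days = Jun 12 2016.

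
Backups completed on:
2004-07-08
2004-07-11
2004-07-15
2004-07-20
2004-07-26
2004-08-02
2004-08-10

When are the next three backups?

The spacing grows by 1 each time: 3, 4, 5, 6, 7, 8 days.
Next gap: 9 days. 2004-08-10 + 9 days = 2004-08-19.
Next gap: 10 days. 2004-08-19 + 10 days = 2004-08-29.
Next gap: 11 days. 2004-08-29 + 11 days = 2004-09-09.

2004-08-19, 2004-08-29, 2004-09-09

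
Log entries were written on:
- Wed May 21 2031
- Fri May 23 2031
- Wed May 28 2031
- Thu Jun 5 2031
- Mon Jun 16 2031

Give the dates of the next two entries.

Mon Jun 30 2031, Thu Jul 17 2031

Intervals are 2, 5, 8, 11 days — an arithmetic progression with common difference 3.
Next gap: 14 days. Mon Jun 16 2031 + 14 days = Mon Jun 30 2031.
Next gap: 17 days. Mon Jun 30 2031 + 17 days = Thu Jul 17 2031.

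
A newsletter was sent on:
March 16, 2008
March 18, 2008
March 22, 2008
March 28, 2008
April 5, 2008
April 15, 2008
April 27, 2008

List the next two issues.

May 11, 2008; May 27, 2008

The spacing grows by 2 each time: 2, 4, 6, 8, 10, 12 days.
Next gap: 14 days. April 27, 2008 + 14 days = May 11, 2008.
Next gap: 16 days. May 11, 2008 + 16 days = May 27, 2008.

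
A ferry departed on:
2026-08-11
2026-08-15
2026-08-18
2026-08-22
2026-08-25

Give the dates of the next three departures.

Gaps: 4, 3, 4, 3 days — not constant, but cyclic with period 2.
The events fall on every Tuesday and Saturday.
Next Saturday: 2026-08-29.
The following Tuesday is 2026-09-01.
Next Saturday: 2026-09-05.

2026-08-29, 2026-09-01, 2026-09-05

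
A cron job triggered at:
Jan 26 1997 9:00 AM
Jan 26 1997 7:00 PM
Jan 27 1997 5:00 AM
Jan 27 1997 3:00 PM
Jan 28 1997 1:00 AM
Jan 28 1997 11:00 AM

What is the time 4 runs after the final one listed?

Jan 30 1997 3:00 AM

Gaps: 10, 10, 10, 10, 10 hours — each event is 10 hours after the previous one.
Jan 28 1997 11:00 AM + 10 h = Jan 28 1997 9:00 PM.
Jan 28 1997 9:00 PM + 10 h = Jan 29 1997 7:00 AM.
Jan 29 1997 7:00 AM + 10 h = Jan 29 1997 5:00 PM.
Jan 29 1997 5:00 PM + 10 h = Jan 30 1997 3:00 AM.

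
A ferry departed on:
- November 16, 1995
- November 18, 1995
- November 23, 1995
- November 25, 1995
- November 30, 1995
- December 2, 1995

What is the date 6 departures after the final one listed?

Gaps: 2, 5, 2, 5, 2 days — not constant, but cyclic with period 2.
The events fall on every Thursday and Saturday.
Next Thursday: December 7, 1995.
Next Saturday: December 9, 1995.
Next Thursday: December 14, 1995.
Next Saturday: December 16, 1995.
The following Thursday is December 21, 1995.
Next Saturday: December 23, 1995.

December 23, 1995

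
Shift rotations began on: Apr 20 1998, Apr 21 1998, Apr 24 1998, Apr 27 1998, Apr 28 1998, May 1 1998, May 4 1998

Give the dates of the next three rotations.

Every event lands on a Monday or Tuesday or Friday (gaps cycle 1, 3, 3, 1, 3, 3).
So the schedule is: every Monday, Tuesday and Friday.
The following Tuesday is May 5 1998.
Next Friday: May 8 1998.
The following Monday is May 11 1998.

May 5 1998, May 8 1998, May 11 1998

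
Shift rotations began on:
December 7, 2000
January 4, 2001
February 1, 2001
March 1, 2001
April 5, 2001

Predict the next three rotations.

All dates are Thursdays, 28, 28, 28, 35 days apart.
Specifically, the 1st Thursday of each month.
May 2001 — 1st Thursday is May 3, 2001.
1st Thursday of June 2001: June 7, 2001.
July 2001 — 1st Thursday is July 5, 2001.

May 3, 2001; June 7, 2001; July 5, 2001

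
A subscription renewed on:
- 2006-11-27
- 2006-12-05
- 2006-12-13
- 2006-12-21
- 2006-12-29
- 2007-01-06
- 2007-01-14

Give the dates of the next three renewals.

2007-01-22, 2007-01-30, 2007-02-07

Every event comes 8 days after the last (8, 8, 8, 8, 8, 8).
2007-01-14 + 8 days = 2007-01-22.
2007-01-22 + 8 days = 2007-01-30.
2007-01-30 + 8 days = 2007-02-07.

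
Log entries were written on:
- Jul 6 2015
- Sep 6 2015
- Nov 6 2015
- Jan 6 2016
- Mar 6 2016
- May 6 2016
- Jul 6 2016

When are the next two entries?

Sep 6 2016, Nov 6 2016

Gaps: 62, 61, 61, 60, 61, 61 days — not constant. Every event is on the 6th of the month.
Pattern: the 6th of every 2 months.
September 2016: Sep 6 2016.
November 2016: Nov 6 2016.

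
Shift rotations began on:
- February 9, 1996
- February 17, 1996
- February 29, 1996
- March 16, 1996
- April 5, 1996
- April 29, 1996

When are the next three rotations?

The spacing grows by 4 each time: 8, 12, 16, 20, 24 days.
Next gap: 28 days. April 29, 1996 + 28 days = May 27, 1996.
Next gap: 32 days. May 27, 1996 + 32 days = June 28, 1996.
Next gap: 36 days. June 28, 1996 + 36 days = August 3, 1996.

May 27, 1996; June 28, 1996; August 3, 1996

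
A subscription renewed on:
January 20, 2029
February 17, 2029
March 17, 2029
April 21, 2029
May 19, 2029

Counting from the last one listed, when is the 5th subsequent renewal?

October 20, 2029

Gaps: 28, 28, 35, 28 days — a mix of 28 and 35. Every date is a Saturday.
Each is the 3rd Saturday of its month.
3rd Saturday of June 2029: June 16, 2029.
3rd Saturday of July 2029: July 21, 2029.
3rd Saturday of August 2029: August 18, 2029.
3rd Saturday of September 2029: September 15, 2029.
October 2029 — 3rd Saturday is October 20, 2029.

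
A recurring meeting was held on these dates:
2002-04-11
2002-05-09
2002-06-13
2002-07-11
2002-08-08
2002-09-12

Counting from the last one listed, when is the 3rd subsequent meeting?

2002-12-12

All dates are Thursdays, 28, 35, 28, 28, 35 days apart.
Specifically, the 2nd Thursday of each month.
October 2002 — 2nd Thursday is 2002-10-10.
November 2002 — 2nd Thursday is 2002-11-14.
December 2002 — 2nd Thursday is 2002-12-12.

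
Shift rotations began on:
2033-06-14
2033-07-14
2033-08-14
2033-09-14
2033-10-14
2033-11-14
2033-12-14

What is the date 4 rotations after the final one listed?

The day-of-month is always 14 (30, 31, 31, 30, 31, 30 days between events).
So this recurs on the 14th of each month.
January 2034: 2034-01-14.
February 2034: 2034-02-14.
Next: March 2034 → 2034-03-14.
Next: April 2034 → 2034-04-14.

2034-04-14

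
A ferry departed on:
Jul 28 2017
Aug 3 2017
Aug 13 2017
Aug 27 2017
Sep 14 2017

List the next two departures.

Oct 6 2017, Nov 1 2017

Intervals are 6, 10, 14, 18 days — an arithmetic progression with common difference 4.
Next gap: 22 days. Sep 14 2017 + 22 days = Oct 6 2017.
Next gap: 26 days. Oct 6 2017 + 26 days = Nov 1 2017.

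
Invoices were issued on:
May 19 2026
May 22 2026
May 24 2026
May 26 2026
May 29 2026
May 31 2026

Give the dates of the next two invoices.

Jun 2 2026, Jun 5 2026

The gap pattern 3, 2, 2, 3, 2 repeats every 3 events.
These are the Tuesdays, Fridays and Sundays of each week.
The following Tuesday is Jun 2 2026.
Next Friday: Jun 5 2026.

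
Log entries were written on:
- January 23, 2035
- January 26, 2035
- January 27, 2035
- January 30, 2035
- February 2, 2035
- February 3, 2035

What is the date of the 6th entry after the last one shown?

February 17, 2035

Every event lands on a Tuesday or Friday or Saturday (gaps cycle 3, 1, 3, 3, 1).
So the schedule is: every Tuesday, Friday and Saturday.
Next Tuesday: February 6, 2035.
The following Friday is February 9, 2035.
Next Saturday: February 10, 2035.
Next Tuesday: February 13, 2035.
Next Friday: February 16, 2035.
The following Saturday is February 17, 2035.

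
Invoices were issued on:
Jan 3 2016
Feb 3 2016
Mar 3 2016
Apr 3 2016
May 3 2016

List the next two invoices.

Each date is the 3rd; the gaps (31, 29, 31, 30) track the month lengths.
The rule is the 3rd of each month.
June 2016: Jun 3 2016.
Next: July 2016 → Jul 3 2016.

Jun 3 2016, Jul 3 2016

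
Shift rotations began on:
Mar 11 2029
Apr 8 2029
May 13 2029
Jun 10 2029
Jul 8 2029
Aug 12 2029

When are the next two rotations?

Sep 9 2029, Oct 14 2029

Gaps: 28, 35, 28, 28, 35 days — a mix of 28 and 35. Every date is a Sunday.
Each is the 2nd Sunday of its month.
September 2029 — 2nd Sunday is Sep 9 2029.
2nd Sunday of October 2029: Oct 14 2029.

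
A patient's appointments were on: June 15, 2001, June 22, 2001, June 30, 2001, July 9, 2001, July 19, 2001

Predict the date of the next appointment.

Gaps: 7, 8, 9, 10 days — each gap is 1 larger than the previous one.
Next gap: 11 days. July 19, 2001 + 11 days = July 30, 2001.

July 30, 2001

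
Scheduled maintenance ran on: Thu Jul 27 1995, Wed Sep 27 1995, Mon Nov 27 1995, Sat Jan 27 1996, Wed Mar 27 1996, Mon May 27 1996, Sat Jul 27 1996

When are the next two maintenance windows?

Fri Sep 27 1996, Wed Nov 27 1996

Each date is the 27th; the gaps (62, 61, 61, 60, 61, 61) track the month lengths.
The rule is the 27th of every 2 months.
September 1996: Fri Sep 27 1996.
November 1996: Wed Nov 27 1996.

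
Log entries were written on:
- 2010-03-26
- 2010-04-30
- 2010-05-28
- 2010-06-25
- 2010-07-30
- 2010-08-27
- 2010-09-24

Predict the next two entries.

2010-10-29, 2010-11-26

Every date is a Friday; gaps 35, 28, 28, 35, 28, 28 days.
Each is the last Friday of its month (at least one falls on the 29th or later, ruling out '4th Friday').
Last Friday of October 2010: 2010-10-29.
November 2010 ends with Friday 2010-11-26.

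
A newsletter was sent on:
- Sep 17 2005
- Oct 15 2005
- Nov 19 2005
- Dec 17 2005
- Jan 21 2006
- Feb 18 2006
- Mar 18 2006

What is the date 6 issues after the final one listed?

Sep 16 2006

Gaps: 28, 35, 28, 35, 28, 28 days — a mix of 28 and 35. Every date is a Saturday.
Each is the 3rd Saturday of its month.
April 2006 — 3rd Saturday is Apr 15 2006.
May 2006 — 3rd Saturday is May 20 2006.
June 2006 — 3rd Saturday is Jun 17 2006.
July 2006 — 3rd Saturday is Jul 15 2006.
August 2006 — 3rd Saturday is Aug 19 2006.
3rd Saturday of September 2006: Sep 16 2006.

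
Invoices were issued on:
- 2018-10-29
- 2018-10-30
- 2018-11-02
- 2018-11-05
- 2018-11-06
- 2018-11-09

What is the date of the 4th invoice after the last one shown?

The gap pattern 1, 3, 3, 1, 3 repeats every 3 events.
These are the Mondays, Tuesdays and Fridays of each week.
Next Monday: 2018-11-12.
The following Tuesday is 2018-11-13.
The following Friday is 2018-11-16.
The following Monday is 2018-11-19.

2018-11-19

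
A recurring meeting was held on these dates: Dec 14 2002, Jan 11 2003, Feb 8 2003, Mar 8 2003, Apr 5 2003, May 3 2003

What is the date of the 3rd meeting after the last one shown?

Gaps between consecutive events: 28, 28, 28, 28, 28 days — a constant 28-day interval.
May 3 2003 + 28 days = May 31 2003.
May 31 2003 + 28 days = Jun 28 2003.
Jun 28 2003 + 28 days = Jul 26 2003.

Jul 26 2003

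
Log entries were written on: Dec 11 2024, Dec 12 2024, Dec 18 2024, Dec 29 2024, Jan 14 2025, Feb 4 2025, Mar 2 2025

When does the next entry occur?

The spacing grows by 5 each time: 1, 6, 11, 16, 21, 26 days.
Next gap: 31 days. Mar 2 2025 + 31 days = Apr 2 2025.

Apr 2 2025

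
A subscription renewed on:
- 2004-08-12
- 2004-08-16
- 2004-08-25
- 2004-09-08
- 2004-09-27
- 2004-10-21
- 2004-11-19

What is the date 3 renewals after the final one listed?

Intervals are 4, 9, 14, 19, 24, 29 days — an arithmetic progression with common difference 5.
Next gap: 34 days. 2004-11-19 + 34 days = 2004-12-23.
Next gap: 39 days. 2004-12-23 + 39 days = 2005-01-31.
Next gap: 44 days. 2005-01-31 + 44 days = 2005-03-16.

2005-03-16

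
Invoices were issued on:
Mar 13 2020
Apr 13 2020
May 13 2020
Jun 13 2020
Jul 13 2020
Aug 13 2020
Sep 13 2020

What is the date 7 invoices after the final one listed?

Each date is the 13th; the gaps (31, 30, 31, 30, 31, 31) track the month lengths.
The rule is the 13th of each month.
October 2020: Oct 13 2020.
Next: November 2020 → Nov 13 2020.
Next: December 2020 → Dec 13 2020.
Next: January 2021 → Jan 13 2021.
February 2021: Feb 13 2021.
March 2021: Mar 13 2021.
April 2021: Apr 13 2021.

Apr 13 2021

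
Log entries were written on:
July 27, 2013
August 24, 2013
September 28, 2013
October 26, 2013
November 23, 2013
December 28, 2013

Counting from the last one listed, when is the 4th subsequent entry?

April 26, 2014

These are Saturdays at 28- or 35-day spacing (28, 35, 28, 28, 35).
The pattern: 4th Saturday of the month.
4th Saturday of January 2014: January 25, 2014.
February 2014 — 4th Saturday is February 22, 2014.
4th Saturday of March 2014: March 22, 2014.
April 2014 — 4th Saturday is April 26, 2014.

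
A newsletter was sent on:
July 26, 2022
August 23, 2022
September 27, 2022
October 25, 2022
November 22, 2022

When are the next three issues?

Gaps: 28, 35, 28, 28 days — a mix of 28 and 35. Every date is a Tuesday.
Each is the 4th Tuesday of its month.
December 2022 — 4th Tuesday is December 27, 2022.
4th Tuesday of January 2023: January 24, 2023.
February 2023 — 4th Tuesday is February 28, 2023.

December 27, 2022; January 24, 2023; February 28, 2023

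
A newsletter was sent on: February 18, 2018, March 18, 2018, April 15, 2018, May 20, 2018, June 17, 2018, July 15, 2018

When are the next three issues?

August 19, 2018; September 16, 2018; October 21, 2018

All dates are Sundays, 28, 28, 35, 28, 28 days apart.
Specifically, the 3rd Sunday of each month.
3rd Sunday of August 2018: August 19, 2018.
September 2018 — 3rd Sunday is September 16, 2018.
October 2018 — 3rd Sunday is October 21, 2018.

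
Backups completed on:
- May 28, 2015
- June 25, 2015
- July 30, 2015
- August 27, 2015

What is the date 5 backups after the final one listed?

January 28, 2016

These are Thursdays with 28, 35, 28-day gaps.
Each is the final Thursday of its month — July 30, 2015 is past the 28th, so '4th Thursday' doesn't fit.
September 2015 ends with Thursday September 24, 2015.
October 2015 ends with Thursday October 29, 2015.
November 2015 ends with Thursday November 26, 2015.
December 2015 ends with Thursday December 31, 2015.
Last Thursday of January 2016: January 28, 2016.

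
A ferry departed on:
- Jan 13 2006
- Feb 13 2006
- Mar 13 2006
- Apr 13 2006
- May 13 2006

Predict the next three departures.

Each date is the 13th; the gaps (31, 28, 31, 30) track the month lengths.
The rule is the 13th of each month.
June 2006: Jun 13 2006.
July 2006: Jul 13 2006.
Next: August 2006 → Aug 13 2006.

Jun 13 2006, Jul 13 2006, Aug 13 2006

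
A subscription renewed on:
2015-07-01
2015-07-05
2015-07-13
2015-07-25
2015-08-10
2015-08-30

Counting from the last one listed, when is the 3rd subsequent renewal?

Gaps: 4, 8, 12, 16, 20 days — each gap is 4 larger than the previous one.
Next gap: 24 days. 2015-08-30 + 24 days = 2015-09-23.
Next gap: 28 days. 2015-09-23 + 28 days = 2015-10-21.
Next gap: 32 days. 2015-10-21 + 32 days = 2015-11-22.

2015-11-22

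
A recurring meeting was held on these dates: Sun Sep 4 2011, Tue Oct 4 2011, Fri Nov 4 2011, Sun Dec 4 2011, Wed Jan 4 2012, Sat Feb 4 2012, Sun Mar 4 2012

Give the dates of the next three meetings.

The day-of-month is always 4 (30, 31, 30, 31, 31, 29 days between events).
So this recurs on the 4th of each month.
Next: April 2012 → Wed Apr 4 2012.
May 2012: Fri May 4 2012.
June 2012: Mon Jun 4 2012.

Wed Apr 4 2012, Fri May 4 2012, Mon Jun 4 2012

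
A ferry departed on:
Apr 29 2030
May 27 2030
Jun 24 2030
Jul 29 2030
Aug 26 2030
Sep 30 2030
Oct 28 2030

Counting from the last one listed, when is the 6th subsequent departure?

Apr 28 2031

Every date is a Monday; gaps 28, 28, 35, 28, 35, 28 days.
Each is the last Monday of its month (at least one falls on the 29th or later, ruling out '4th Monday').
November 2030 ends with Monday Nov 25 2030.
December 2030 ends with Monday Dec 30 2030.
Last Monday of January 2031: Jan 27 2031.
February 2031 ends with Monday Feb 24 2031.
Last Monday of March 2031: Mar 31 2031.
Last Monday of April 2031: Apr 28 2031.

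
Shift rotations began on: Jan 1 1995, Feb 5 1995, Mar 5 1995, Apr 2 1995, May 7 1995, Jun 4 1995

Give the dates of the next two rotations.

Gaps: 35, 28, 28, 35, 28 days — a mix of 28 and 35. Every date is a Sunday.
Each is the 1st Sunday of its month.
1st Sunday of July 1995: Jul 2 1995.
August 1995 — 1st Sunday is Aug 6 1995.

Jul 2 1995, Aug 6 1995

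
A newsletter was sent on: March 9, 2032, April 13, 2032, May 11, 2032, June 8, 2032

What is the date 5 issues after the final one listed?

November 9, 2032

Gaps: 35, 28, 28 days — a mix of 28 and 35. Every date is a Tuesday.
Each is the 2nd Tuesday of its month.
2nd Tuesday of July 2032: July 13, 2032.
2nd Tuesday of August 2032: August 10, 2032.
2nd Tuesday of September 2032: September 14, 2032.
October 2032 — 2nd Tuesday is October 12, 2032.
2nd Tuesday of November 2032: November 9, 2032.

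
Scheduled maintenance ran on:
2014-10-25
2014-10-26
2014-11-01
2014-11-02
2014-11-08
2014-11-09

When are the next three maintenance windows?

2014-11-15, 2014-11-16, 2014-11-22

Every event lands on a Saturday or Sunday (gaps cycle 1, 6, 1, 6, 1).
So the schedule is: every Saturday and Sunday.
Next Saturday: 2014-11-15.
Next Sunday: 2014-11-16.
The following Saturday is 2014-11-22.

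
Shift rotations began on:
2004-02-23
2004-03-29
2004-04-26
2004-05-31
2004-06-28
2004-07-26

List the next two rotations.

All Mondays; the gaps (35, 28, 35, 28, 28) vary with month length.
This is the last Monday of each month.
August 2004 ends with Monday 2004-08-30.
Last Monday of September 2004: 2004-09-27.

2004-08-30, 2004-09-27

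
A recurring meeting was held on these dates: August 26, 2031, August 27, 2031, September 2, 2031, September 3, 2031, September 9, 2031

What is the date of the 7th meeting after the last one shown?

Every event lands on a Tuesday or Wednesday (gaps cycle 1, 6, 1, 6).
So the schedule is: every Tuesday and Wednesday.
Next Wednesday: September 10, 2031.
Next Tuesday: September 16, 2031.
The following Wednesday is September 17, 2031.
Next Tuesday: September 23, 2031.
The following Wednesday is September 24, 2031.
The following Tuesday is September 30, 2031.
The following Wednesday is October 1, 2031.

October 1, 2031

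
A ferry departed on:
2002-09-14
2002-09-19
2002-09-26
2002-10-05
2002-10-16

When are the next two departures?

2002-10-29, 2002-11-13

Gaps: 5, 7, 9, 11 days — each gap is 2 larger than the previous one.
Next gap: 13 days. 2002-10-16 + 13 days = 2002-10-29.
Next gap: 15 days. 2002-10-29 + 15 days = 2002-11-13.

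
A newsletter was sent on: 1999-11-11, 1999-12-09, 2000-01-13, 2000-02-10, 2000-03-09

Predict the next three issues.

2000-04-13, 2000-05-11, 2000-06-08

Gaps: 28, 35, 28, 28 days — a mix of 28 and 35. Every date is a Thursday.
Each is the 2nd Thursday of its month.
April 2000 — 2nd Thursday is 2000-04-13.
2nd Thursday of May 2000: 2000-05-11.
2nd Thursday of June 2000: 2000-06-08.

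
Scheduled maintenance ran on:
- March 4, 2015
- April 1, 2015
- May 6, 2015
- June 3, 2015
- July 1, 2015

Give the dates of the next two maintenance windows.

All dates are Wednesdays, 28, 35, 28, 28 days apart.
Specifically, the 1st Wednesday of each month.
1st Wednesday of August 2015: August 5, 2015.
September 2015 — 1st Wednesday is September 2, 2015.

August 5, 2015; September 2, 2015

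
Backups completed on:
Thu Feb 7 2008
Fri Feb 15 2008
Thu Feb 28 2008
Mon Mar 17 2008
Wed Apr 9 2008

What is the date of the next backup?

Wed May 7 2008

Gaps: 8, 13, 18, 23 days — each gap is 5 larger than the previous one.
Next gap: 28 days. Wed Apr 9 2008 + 28 days = Wed May 7 2008.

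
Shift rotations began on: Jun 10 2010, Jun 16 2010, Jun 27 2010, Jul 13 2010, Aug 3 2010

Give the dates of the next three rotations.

Aug 29 2010, Sep 29 2010, Nov 4 2010

Gaps: 6, 11, 16, 21 days — each gap is 5 larger than the previous one.
Next gap: 26 days. Aug 3 2010 + 26 days = Aug 29 2010.
Next gap: 31 days. Aug 29 2010 + 31 days = Sep 29 2010.
Next gap: 36 days. Sep 29 2010 + 36 days = Nov 4 2010.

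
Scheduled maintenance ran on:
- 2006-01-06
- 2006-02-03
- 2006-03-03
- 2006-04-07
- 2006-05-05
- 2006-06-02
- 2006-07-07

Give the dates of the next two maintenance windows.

All dates are Fridays, 28, 28, 35, 28, 28, 35 days apart.
Specifically, the 1st Friday of each month.
August 2006 — 1st Friday is 2006-08-04.
1st Friday of September 2006: 2006-09-01.

2006-08-04, 2006-09-01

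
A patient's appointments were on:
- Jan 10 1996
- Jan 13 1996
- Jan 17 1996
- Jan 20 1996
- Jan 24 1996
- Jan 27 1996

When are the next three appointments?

Jan 31 1996, Feb 3 1996, Feb 7 1996

Every event lands on a Wednesday or Saturday (gaps cycle 3, 4, 3, 4, 3).
So the schedule is: every Wednesday and Saturday.
Next Wednesday: Jan 31 1996.
Next Saturday: Feb 3 1996.
Next Wednesday: Feb 7 1996.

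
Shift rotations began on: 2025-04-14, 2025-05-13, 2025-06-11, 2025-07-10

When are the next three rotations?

2025-08-08, 2025-09-06, 2025-10-05

Every event comes 29 days after the last (29, 29, 29).
2025-07-10 + 29 days = 2025-08-08.
2025-08-08 + 29 days = 2025-09-06.
2025-09-06 + 29 days = 2025-10-05.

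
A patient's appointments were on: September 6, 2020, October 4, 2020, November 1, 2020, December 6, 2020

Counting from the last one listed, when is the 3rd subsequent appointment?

March 7, 2021

These are Sundays at 28- or 35-day spacing (28, 28, 35).
The pattern: 1st Sunday of the month.
January 2021 — 1st Sunday is January 3, 2021.
1st Sunday of February 2021: February 7, 2021.
March 2021 — 1st Sunday is March 7, 2021.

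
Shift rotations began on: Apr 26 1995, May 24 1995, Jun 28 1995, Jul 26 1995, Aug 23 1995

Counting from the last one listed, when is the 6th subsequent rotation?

These are Wednesdays at 28- or 35-day spacing (28, 35, 28, 28).
The pattern: 4th Wednesday of the month.
4th Wednesday of September 1995: Sep 27 1995.
October 1995 — 4th Wednesday is Oct 25 1995.
November 1995 — 4th Wednesday is Nov 22 1995.
December 1995 — 4th Wednesday is Dec 27 1995.
January 1996 — 4th Wednesday is Jan 24 1996.
4th Wednesday of February 1996: Feb 28 1996.

Feb 28 1996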